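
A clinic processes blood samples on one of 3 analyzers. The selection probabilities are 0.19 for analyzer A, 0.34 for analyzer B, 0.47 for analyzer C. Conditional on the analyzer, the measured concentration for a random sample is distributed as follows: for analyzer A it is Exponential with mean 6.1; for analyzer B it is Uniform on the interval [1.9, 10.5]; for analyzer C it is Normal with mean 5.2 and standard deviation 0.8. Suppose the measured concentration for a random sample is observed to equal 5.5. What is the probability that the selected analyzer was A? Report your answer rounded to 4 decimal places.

0.0467

Likelihoods f(5.5 | ·): A: 0.0665416; B: 0.116279; C: 0.464819.
Posterior ∝ prior × likelihood. Numerator for A: 0.19·0.0665416 = 0.0126429.
Normalizing constant: 0.19·0.0665416 + 0.34·0.116279 + 0.47·0.464819 = 0.270643.
P(A | observation) = 0.0126429 / 0.270643 = 0.0467144.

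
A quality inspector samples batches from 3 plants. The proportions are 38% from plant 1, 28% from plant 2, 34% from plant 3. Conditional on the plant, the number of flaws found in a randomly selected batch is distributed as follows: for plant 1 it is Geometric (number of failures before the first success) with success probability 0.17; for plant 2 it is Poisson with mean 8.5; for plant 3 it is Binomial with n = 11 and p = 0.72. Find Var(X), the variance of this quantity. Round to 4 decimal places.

16.6642

Per component, 1: μ=4.88235, E[X²]=52.5571; 2: μ=8.5, E[X²]=80.75; 3: μ=7.92, E[X²]=64.944.
E[X] = 0.38·4.88235 + 0.28·8.5 + 0.34·7.92 = 6.92809.
E[X²] = 0.38·52.5571 + 0.28·80.75 + 0.34·64.944 = 64.6627.
Var(X) = E[X²] − (E[X])² = 64.6627 − 47.9985 = 16.6642.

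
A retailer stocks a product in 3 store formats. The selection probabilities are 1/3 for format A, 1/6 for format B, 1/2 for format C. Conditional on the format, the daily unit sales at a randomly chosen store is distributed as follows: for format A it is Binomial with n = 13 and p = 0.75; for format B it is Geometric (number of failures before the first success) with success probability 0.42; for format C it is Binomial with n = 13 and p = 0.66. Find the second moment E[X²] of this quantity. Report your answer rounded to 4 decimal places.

71.6326

For each component E[X²] = Var + (mean)², giving A: 97.5; B: 5.19501; C: 76.5336.
Overall E[X²] = 0.333333·97.5 + 0.166667·5.19501 + 0.5·76.5336 = 71.6326.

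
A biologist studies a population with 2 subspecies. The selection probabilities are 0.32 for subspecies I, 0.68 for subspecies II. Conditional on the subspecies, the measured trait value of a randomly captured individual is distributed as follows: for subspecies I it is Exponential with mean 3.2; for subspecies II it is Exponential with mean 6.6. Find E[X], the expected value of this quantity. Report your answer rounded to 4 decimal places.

5.5120

Component means — I: 3.2; II: 6.6.
E[X] = 0.32·3.2 + 0.68·6.6 = 5.512.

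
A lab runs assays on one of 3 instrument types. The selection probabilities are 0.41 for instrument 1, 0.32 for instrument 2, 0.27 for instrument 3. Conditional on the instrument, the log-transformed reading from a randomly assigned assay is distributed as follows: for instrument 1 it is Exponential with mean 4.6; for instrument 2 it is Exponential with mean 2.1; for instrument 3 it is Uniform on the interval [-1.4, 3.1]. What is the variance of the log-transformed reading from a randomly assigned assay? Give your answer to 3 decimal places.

13.054

Per component, 1: μ=4.6, E[X²]=42.32; 2: μ=2.1, E[X²]=8.82; 3: μ=0.85, E[X²]=2.41.
E[X] = 0.41·4.6 + 0.32·2.1 + 0.27·0.85 = 2.7875.
E[X²] = 0.41·42.32 + 0.32·8.82 + 0.27·2.41 = 20.8243.
Var(X) = E[X²] − (E[X])² = 20.8243 − 7.77016 = 13.0541.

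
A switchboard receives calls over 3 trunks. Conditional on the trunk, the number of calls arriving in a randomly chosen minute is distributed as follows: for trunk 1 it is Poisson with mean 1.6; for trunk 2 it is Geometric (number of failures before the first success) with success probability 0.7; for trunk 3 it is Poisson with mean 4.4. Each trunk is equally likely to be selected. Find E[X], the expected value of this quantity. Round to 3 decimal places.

2.143

Component means — 1: 1.6; 2: 0.428571; 3: 4.4.
E[X] = 0.333333·1.6 + 0.333333·0.428571 + 0.333333·4.4 = 2.14286.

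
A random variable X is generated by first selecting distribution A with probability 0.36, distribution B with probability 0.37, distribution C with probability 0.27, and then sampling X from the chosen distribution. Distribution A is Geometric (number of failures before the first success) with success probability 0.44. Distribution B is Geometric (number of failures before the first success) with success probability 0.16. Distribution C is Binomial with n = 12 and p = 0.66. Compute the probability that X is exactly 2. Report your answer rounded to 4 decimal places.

0.0916

Conditional on each component, P(X = 2): A: 0.137984; B: 0.112896; C: 0.0005935.
By total probability, P(X = 2) = 0.36·0.137984 + 0.37·0.112896 + 0.27·0.0005935 = 0.091606.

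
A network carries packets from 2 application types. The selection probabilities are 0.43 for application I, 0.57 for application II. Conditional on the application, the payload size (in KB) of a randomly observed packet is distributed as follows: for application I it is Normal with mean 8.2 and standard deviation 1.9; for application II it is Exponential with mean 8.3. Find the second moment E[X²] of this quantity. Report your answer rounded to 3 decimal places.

109.000

For each component E[X²] = Var + (mean)², giving I: 70.85; II: 137.78.
Overall E[X²] = 0.43·70.85 + 0.57·137.78 = 109.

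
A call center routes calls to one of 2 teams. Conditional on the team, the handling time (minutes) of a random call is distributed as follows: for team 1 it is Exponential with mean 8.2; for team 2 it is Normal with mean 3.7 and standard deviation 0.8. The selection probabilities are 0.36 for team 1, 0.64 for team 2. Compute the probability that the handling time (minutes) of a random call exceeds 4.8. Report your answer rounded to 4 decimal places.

0.2546

Conditional on each team, P(X > 4.8): 1: 0.556902; 2: 0.0845657.
By total probability, P(X > 4.8) = 0.36·0.556902 + 0.64·0.0845657 = 0.254607.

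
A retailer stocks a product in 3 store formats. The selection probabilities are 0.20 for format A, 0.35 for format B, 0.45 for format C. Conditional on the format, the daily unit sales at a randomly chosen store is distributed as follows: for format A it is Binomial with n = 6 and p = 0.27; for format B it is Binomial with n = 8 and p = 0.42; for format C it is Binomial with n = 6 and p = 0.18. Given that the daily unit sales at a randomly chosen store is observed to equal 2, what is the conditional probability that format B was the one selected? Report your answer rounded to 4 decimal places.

Likelihoods P(X=2 | ·): A: 0.310535; B: 0.188029; C: 0.219731.
Posterior ∝ prior × likelihood. Numerator for B: 0.35·0.188029 = 0.0658101.
Normalizing constant: 0.2·0.310535 + 0.35·0.188029 + 0.45·0.219731 = 0.226796.
P(B | observation) = 0.0658101 / 0.226796 = 0.290173.

0.2902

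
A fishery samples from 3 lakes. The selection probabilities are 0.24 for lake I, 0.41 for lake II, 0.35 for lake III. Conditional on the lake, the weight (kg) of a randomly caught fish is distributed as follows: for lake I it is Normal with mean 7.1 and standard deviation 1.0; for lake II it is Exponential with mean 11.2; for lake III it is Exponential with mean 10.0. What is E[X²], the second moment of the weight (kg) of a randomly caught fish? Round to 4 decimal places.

For each component E[X²] = Var + (mean)², giving I: 51.41; II: 250.88; III: 200.
Overall E[X²] = 0.24·51.41 + 0.41·250.88 + 0.35·200 = 185.199.

185.1992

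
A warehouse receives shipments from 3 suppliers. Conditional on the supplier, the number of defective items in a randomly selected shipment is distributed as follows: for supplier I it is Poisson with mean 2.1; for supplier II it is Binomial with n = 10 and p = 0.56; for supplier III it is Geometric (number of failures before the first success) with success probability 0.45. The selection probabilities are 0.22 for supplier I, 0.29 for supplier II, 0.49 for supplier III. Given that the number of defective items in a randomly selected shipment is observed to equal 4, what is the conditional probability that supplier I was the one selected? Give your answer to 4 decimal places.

Likelihoods P(X=4 | ·): I: 0.099231; II: 0.149861; III: 0.0411778.
Posterior ∝ prior × likelihood. Numerator for I: 0.22·0.099231 = 0.0218308.
Normalizing constant: 0.22·0.099231 + 0.29·0.149861 + 0.49·0.0411778 = 0.0854675.
P(I | observation) = 0.0218308 / 0.0854675 = 0.255428.

0.2554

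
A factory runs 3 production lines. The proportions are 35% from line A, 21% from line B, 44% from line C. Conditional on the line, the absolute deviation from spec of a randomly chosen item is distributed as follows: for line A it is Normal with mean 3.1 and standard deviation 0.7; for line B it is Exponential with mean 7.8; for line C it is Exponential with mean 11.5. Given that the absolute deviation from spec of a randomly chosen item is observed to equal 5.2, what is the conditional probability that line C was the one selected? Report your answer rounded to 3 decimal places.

Likelihoods f(5.2 | ·): A: 0.00633121; B: 0.0658227; C: 0.0553255.
Posterior ∝ prior × likelihood. Numerator for C: 0.44·0.0553255 = 0.0243432.
Normalizing constant: 0.35·0.00633121 + 0.21·0.0658227 + 0.44·0.0553255 = 0.0403819.
P(C | observation) = 0.0243432 / 0.0403819 = 0.602825.

0.603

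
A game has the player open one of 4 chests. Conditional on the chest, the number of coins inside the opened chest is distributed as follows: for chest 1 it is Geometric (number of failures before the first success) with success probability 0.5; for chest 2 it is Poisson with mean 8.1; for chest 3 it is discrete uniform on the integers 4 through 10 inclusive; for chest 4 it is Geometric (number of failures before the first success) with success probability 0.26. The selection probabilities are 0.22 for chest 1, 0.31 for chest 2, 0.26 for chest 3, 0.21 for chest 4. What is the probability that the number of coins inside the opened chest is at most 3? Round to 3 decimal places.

0.366

Conditional on each chest, P(X ≤ 3): 1: 0.9375; 2: 0.0396053; 3: 0; 4: 0.700134.
By total probability, P(X ≤ 3) = 0.22·0.9375 + 0.31·0.0396053 + 0.26·0 + 0.21·0.700134 = 0.365556.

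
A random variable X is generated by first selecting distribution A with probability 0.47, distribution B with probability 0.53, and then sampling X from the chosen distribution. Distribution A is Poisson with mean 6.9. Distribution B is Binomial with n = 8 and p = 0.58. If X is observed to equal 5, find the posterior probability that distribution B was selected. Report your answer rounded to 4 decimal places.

0.7004

Likelihoods P(X=5 | ·): A: 0.131351; B: 0.272318.
Posterior ∝ prior × likelihood. Numerator for B: 0.53·0.272318 = 0.144328.
Normalizing constant: 0.47·0.131351 + 0.53·0.272318 = 0.206063.
P(B | observation) = 0.144328 / 0.206063 = 0.700408.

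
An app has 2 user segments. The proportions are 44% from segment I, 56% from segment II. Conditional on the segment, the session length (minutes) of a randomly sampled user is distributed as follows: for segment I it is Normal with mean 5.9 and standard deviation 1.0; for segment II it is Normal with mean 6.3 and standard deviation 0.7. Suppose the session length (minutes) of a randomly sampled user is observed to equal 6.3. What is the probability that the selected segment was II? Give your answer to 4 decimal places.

Likelihoods f(6.3 | ·): I: 0.36827; II: 0.569918.
Posterior ∝ prior × likelihood. Numerator for II: 0.56·0.569918 = 0.319154.
Normalizing constant: 0.44·0.36827 + 0.56·0.569918 = 0.481193.
P(II | observation) = 0.319154 / 0.481193 = 0.663256.

0.6633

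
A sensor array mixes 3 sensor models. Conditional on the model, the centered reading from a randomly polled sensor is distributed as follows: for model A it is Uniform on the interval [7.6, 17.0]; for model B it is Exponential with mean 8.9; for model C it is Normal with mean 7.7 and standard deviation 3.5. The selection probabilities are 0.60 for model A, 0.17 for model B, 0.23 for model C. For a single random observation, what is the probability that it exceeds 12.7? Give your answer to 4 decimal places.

Conditional on each model, P(X > 12.7): A: 0.457447; B: 0.240036; C: 0.0765637.
By total probability, P(X > 12.7) = 0.6·0.457447 + 0.17·0.240036 + 0.23·0.0765637 = 0.332884.

0.3329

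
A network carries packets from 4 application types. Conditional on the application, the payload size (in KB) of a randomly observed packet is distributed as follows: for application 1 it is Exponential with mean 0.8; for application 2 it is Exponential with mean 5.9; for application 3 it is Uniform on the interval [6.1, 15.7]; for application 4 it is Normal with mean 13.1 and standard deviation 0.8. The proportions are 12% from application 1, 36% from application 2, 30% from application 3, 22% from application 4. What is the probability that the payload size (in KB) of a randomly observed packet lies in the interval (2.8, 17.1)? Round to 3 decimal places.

Conditional on each application, P(2.8 < X < 17.1): 1: 0.0301974; 2: 0.567032; 3: 1; 4: 1.
By total probability, P(2.8 < X < 17.1) = 0.12·0.0301974 + 0.36·0.567032 + 0.3·1 + 0.22·1 = 0.727755.

0.728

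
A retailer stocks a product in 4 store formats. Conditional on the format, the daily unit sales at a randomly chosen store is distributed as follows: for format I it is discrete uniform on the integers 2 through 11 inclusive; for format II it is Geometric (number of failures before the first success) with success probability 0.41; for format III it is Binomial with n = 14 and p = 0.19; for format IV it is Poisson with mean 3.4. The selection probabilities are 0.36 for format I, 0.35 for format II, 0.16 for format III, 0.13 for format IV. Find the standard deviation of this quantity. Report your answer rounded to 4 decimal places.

Per component, I: μ=6.5, E[X²]=50.5; II: μ=1.43902, E[X²]=5.58061; III: μ=2.66, E[X²]=9.2302; IV: μ=3.4, E[X²]=14.96.
E[X] = 0.36·6.5 + 0.35·1.43902 + 0.16·2.66 + 0.13·3.4 = 3.71126.
E[X²] = 0.36·50.5 + 0.35·5.58061 + 0.16·9.2302 + 0.13·14.96 = 23.5548.
Var(X) = E[X²] − (E[X])² = 23.5548 − 13.7734 = 9.7814.
SD(X) = √9.7814 = 3.12752.

3.1275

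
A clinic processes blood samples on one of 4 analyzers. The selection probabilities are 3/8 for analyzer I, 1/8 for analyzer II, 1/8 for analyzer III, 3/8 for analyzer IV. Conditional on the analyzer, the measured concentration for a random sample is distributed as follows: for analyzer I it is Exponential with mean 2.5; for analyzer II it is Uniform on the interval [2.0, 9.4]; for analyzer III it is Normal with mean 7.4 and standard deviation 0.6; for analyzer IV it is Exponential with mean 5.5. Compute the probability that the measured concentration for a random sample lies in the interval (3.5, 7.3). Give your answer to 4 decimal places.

0.2897

Conditional on each analyzer, P(3.5 < X < 7.3): I: 0.192663; II: 0.513514; III: 0.433816; IV: 0.264014.
By total probability, P(3.5 < X < 7.3) = 0.375·0.192663 + 0.125·0.513514 + 0.125·0.433816 + 0.375·0.264014 = 0.28967.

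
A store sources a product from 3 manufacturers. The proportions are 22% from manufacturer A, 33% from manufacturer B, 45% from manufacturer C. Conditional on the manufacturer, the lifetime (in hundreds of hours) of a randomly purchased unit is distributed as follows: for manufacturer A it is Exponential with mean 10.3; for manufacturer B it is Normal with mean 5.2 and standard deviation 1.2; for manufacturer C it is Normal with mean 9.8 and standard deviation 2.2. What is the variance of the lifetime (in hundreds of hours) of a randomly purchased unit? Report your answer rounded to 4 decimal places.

31.0483

Per component, A: μ=10.3, E[X²]=212.18; B: μ=5.2, E[X²]=28.48; C: μ=9.8, E[X²]=100.88.
E[X] = 0.22·10.3 + 0.33·5.2 + 0.45·9.8 = 8.392.
E[X²] = 0.22·212.18 + 0.33·28.48 + 0.45·100.88 = 101.474.
Var(X) = E[X²] − (E[X])² = 101.474 − 70.4257 = 31.0483.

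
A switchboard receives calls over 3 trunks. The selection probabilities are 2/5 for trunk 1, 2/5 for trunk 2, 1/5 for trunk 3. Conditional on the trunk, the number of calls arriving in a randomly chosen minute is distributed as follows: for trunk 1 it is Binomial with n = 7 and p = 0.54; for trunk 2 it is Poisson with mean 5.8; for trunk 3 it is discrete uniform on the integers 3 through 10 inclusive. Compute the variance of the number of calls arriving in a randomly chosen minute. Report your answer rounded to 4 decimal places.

Per component, 1: μ=3.78, E[X²]=16.0272; 2: μ=5.8, E[X²]=39.44; 3: μ=6.5, E[X²]=47.5.
E[X] = 0.4·3.78 + 0.4·5.8 + 0.2·6.5 = 5.132.
E[X²] = 0.4·16.0272 + 0.4·39.44 + 0.2·47.5 = 31.6869.
Var(X) = E[X²] − (E[X])² = 31.6869 − 26.3374 = 5.34946.

5.3495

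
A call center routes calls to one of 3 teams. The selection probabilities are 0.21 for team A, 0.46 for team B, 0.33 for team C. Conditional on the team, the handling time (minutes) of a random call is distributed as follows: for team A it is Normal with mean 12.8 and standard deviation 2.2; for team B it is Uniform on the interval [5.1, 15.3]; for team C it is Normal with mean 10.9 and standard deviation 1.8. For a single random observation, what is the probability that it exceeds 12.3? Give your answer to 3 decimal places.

Conditional on each team, P(X > 12.3): A: 0.589894; B: 0.294118; C: 0.21835.
By total probability, P(X > 12.3) = 0.21·0.589894 + 0.46·0.294118 + 0.33·0.21835 = 0.331227.

0.331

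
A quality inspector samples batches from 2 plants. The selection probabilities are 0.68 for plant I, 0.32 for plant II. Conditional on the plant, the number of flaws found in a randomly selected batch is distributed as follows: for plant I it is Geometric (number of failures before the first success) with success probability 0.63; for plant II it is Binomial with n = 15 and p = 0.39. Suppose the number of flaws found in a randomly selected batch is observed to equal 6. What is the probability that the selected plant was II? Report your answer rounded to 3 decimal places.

0.984

Likelihoods P(X=6 | ·): I: 0.00161641; II: 0.205949.
Posterior ∝ prior × likelihood. Numerator for II: 0.32·0.205949 = 0.0659038.
Normalizing constant: 0.68·0.00161641 + 0.32·0.205949 = 0.0670029.
P(II | observation) = 0.0659038 / 0.0670029 = 0.983595.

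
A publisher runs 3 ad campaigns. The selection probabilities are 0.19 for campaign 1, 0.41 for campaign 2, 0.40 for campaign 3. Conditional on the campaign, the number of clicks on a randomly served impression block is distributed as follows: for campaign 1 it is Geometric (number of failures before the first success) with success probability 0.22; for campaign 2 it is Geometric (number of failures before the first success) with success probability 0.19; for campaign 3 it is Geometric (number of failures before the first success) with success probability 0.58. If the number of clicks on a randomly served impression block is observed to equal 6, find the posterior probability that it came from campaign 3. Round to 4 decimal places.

0.0390

Likelihoods P(X=6 | ·): 1: 0.0495439; 2: 0.0536616; 3: 0.00318364.
Posterior ∝ prior × likelihood. Numerator for 3: 0.4·0.00318364 = 0.00127346.
Normalizing constant: 0.19·0.0495439 + 0.41·0.0536616 + 0.4·0.00318364 = 0.0326881.
P(3 | observation) = 0.00127346 / 0.0326881 = 0.0389578.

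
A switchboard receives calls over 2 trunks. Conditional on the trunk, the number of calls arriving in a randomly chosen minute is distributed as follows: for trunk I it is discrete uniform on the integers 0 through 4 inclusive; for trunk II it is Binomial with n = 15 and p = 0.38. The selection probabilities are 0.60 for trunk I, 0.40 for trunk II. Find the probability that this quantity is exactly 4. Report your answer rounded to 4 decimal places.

Conditional on each trunk, P(X = 4): I: 0.2; II: 0.148107.
By total probability, P(X = 4) = 0.6·0.2 + 0.4·0.148107 = 0.179243.

0.1792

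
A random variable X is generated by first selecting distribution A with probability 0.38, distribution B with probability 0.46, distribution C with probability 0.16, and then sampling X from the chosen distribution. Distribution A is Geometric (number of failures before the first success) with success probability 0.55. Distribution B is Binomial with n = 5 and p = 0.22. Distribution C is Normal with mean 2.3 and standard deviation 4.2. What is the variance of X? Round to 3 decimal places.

Per component, A: μ=0.818182, E[X²]=2.15702; B: μ=1.1, E[X²]=2.068; C: μ=2.3, E[X²]=22.93.
E[X] = 0.38·0.818182 + 0.46·1.1 + 0.16·2.3 = 1.18491.
E[X²] = 0.38·2.15702 + 0.46·2.068 + 0.16·22.93 = 5.43975.
Var(X) = E[X²] − (E[X])² = 5.43975 − 1.40401 = 4.03574.

4.036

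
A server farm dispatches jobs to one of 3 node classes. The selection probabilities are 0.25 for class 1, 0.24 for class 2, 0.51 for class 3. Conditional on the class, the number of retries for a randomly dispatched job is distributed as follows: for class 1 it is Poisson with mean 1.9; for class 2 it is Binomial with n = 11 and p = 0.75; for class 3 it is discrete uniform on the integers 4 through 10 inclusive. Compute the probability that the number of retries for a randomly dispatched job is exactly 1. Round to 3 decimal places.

0.071

Conditional on each class, P(X = 1): 1: 0.28418; 2: 7.86781e-06; 3: 0.
By total probability, P(X = 1) = 0.25·0.28418 + 0.24·7.86781e-06 + 0.51·0 = 0.071047.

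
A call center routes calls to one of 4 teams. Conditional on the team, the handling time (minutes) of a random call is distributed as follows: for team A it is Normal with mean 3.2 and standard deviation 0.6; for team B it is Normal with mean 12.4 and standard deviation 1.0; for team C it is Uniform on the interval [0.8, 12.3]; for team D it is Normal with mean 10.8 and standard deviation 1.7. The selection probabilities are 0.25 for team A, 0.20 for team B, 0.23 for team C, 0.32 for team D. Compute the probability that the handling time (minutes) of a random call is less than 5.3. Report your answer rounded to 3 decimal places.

Conditional on each team, P(X < 5.3): A: 0.999767; B: 6.23779e-13; C: 0.391304; D: 0.000607587.
By total probability, P(X < 5.3) = 0.25·0.999767 + 0.2·6.23779e-13 + 0.23·0.391304 + 0.32·0.000607587 = 0.340136.

0.340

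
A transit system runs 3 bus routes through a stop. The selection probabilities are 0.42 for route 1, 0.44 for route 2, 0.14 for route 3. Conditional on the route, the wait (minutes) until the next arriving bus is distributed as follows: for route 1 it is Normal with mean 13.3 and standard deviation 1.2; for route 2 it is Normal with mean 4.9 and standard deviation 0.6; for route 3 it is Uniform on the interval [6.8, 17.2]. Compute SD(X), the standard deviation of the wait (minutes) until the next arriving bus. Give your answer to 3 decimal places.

Per component, 1: μ=13.3, E[X²]=178.33; 2: μ=4.9, E[X²]=24.37; 3: μ=12, E[X²]=153.013.
E[X] = 0.42·13.3 + 0.44·4.9 + 0.14·12 = 9.422.
E[X²] = 0.42·178.33 + 0.44·24.37 + 0.14·153.013 = 107.043.
Var(X) = E[X²] − (E[X])² = 107.043 − 88.7741 = 18.2692.
SD(X) = √18.2692 = 4.27425.

4.274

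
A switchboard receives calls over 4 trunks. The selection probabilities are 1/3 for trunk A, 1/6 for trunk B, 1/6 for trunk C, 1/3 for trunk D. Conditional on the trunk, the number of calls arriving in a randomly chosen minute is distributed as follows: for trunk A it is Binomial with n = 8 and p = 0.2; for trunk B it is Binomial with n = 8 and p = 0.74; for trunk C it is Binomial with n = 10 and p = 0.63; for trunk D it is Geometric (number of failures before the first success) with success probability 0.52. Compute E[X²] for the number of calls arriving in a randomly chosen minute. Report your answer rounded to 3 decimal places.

For each component E[X²] = Var + (mean)², giving A: 3.84; B: 36.5856; C: 42.021; D: 2.62722.
Overall E[X²] = 0.333333·3.84 + 0.166667·36.5856 + 0.166667·42.021 + 0.333333·2.62722 = 15.2568.

15.257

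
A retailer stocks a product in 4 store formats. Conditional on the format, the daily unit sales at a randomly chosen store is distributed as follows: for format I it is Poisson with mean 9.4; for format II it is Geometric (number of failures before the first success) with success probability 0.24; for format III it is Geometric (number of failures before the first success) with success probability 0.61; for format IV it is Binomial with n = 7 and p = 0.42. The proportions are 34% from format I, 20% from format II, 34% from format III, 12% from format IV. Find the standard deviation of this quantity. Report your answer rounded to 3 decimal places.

Per component, I: μ=9.4, E[X²]=97.76; II: μ=3.16667, E[X²]=23.2222; III: μ=0.639344, E[X²]=1.45687; IV: μ=2.94, E[X²]=10.3488.
E[X] = 0.34·9.4 + 0.2·3.16667 + 0.34·0.639344 + 0.12·2.94 = 4.39951.
E[X²] = 0.34·97.76 + 0.2·23.2222 + 0.34·1.45687 + 0.12·10.3488 = 39.62.
Var(X) = E[X²] − (E[X])² = 39.62 − 19.3557 = 20.2643.
SD(X) = √20.2643 = 4.50159.

4.502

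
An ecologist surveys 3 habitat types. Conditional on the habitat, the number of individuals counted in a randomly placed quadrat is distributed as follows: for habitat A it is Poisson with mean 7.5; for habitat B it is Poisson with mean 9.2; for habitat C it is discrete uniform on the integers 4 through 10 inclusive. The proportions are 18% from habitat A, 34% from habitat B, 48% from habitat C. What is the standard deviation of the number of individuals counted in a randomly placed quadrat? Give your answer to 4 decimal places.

2.7178

Per component, A: μ=7.5, E[X²]=63.75; B: μ=9.2, E[X²]=93.84; C: μ=7, E[X²]=53.
E[X] = 0.18·7.5 + 0.34·9.2 + 0.48·7 = 7.838.
E[X²] = 0.18·63.75 + 0.34·93.84 + 0.48·53 = 68.8206.
Var(X) = E[X²] − (E[X])² = 68.8206 − 61.4342 = 7.38636.
SD(X) = √7.38636 = 2.71779.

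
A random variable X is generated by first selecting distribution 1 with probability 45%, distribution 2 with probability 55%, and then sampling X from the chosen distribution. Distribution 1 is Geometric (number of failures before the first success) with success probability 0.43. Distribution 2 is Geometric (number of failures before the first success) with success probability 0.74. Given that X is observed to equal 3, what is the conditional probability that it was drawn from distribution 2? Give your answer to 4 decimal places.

0.1664

Likelihoods P(X=3 | ·): 1: 0.079633; 2: 0.0130062.
Posterior ∝ prior × likelihood. Numerator for 2: 0.55·0.0130062 = 0.00715343.
Normalizing constant: 0.45·0.079633 + 0.55·0.0130062 = 0.0429883.
P(2 | observation) = 0.00715343 / 0.0429883 = 0.166404.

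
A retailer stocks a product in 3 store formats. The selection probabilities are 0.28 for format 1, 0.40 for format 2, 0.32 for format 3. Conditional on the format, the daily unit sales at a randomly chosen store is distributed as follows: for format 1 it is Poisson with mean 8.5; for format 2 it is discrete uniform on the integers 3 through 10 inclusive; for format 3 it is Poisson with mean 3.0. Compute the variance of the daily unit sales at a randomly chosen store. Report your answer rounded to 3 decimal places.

10.166

Per component, 1: μ=8.5, E[X²]=80.75; 2: μ=6.5, E[X²]=47.5; 3: μ=3, E[X²]=12.
E[X] = 0.28·8.5 + 0.4·6.5 + 0.32·3 = 5.94.
E[X²] = 0.28·80.75 + 0.4·47.5 + 0.32·12 = 45.45.
Var(X) = E[X²] − (E[X])² = 45.45 − 35.2836 = 10.1664.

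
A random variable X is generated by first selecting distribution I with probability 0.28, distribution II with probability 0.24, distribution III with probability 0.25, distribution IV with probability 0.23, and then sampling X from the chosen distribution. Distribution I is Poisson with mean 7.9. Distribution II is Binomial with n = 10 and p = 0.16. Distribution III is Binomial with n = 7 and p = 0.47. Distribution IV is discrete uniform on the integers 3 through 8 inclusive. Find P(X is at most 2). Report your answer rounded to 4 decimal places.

Conditional on each component, P(X ≤ 2): I: 0.0148687; II: 0.793599; III: 0.278665; IV: 0.
By total probability, P(X ≤ 2) = 0.28·0.0148687 + 0.24·0.793599 + 0.25·0.278665 + 0.23·0 = 0.264293.

0.2643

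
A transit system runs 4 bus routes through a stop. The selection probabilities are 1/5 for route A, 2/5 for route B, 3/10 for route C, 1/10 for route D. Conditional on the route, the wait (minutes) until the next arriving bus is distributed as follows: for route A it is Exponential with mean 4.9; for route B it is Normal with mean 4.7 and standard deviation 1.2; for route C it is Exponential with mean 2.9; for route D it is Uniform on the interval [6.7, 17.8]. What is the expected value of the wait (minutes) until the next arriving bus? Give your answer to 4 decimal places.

Component means — A: 4.9; B: 4.7; C: 2.9; D: 12.25.
E[X] = 0.2·4.9 + 0.4·4.7 + 0.3·2.9 + 0.1·12.25 = 4.955.

4.9550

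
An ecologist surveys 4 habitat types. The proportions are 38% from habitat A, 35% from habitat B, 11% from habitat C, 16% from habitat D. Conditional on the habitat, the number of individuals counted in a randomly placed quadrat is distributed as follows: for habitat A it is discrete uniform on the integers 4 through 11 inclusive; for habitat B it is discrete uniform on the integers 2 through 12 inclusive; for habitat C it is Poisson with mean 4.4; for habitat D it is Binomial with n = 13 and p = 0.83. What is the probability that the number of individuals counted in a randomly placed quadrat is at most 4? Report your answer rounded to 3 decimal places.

Conditional on each habitat, P(X ≤ 4): A: 0.125; B: 0.272727; C: 0.551184; D: 4.37274e-05.
By total probability, P(X ≤ 4) = 0.38·0.125 + 0.35·0.272727 + 0.11·0.551184 + 0.16·4.37274e-05 = 0.203592.

0.204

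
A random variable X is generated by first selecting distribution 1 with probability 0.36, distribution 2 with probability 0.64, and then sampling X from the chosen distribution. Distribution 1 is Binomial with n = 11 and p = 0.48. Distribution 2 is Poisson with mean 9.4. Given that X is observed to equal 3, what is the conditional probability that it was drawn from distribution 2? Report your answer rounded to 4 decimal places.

0.1727

Likelihoods P(X=3 | ·): 1: 0.0975516; 2: 0.0114515.
Posterior ∝ prior × likelihood. Numerator for 2: 0.64·0.0114515 = 0.00732899.
Normalizing constant: 0.36·0.0975516 + 0.64·0.0114515 = 0.0424476.
P(2 | observation) = 0.00732899 / 0.0424476 = 0.17266.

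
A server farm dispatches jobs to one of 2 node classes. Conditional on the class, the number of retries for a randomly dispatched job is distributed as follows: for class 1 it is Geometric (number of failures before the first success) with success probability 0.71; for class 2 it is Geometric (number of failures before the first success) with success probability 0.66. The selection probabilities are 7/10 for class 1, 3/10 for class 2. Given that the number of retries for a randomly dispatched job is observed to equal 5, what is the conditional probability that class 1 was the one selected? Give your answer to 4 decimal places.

0.5312

Likelihoods P(X=5 | ·): 1: 0.00145629; 2: 0.00299874.
Posterior ∝ prior × likelihood. Numerator for 1: 0.7·0.00145629 = 0.0010194.
Normalizing constant: 0.7·0.00145629 + 0.3·0.00299874 = 0.00191903.
P(1 | observation) = 0.0010194 / 0.00191903 = 0.531209.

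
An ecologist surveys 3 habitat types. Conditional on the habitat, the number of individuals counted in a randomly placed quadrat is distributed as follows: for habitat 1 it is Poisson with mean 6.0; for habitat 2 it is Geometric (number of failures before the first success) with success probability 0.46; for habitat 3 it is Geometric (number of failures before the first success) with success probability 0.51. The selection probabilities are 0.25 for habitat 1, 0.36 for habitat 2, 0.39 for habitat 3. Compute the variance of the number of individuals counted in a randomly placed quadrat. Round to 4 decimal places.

7.7319

Per component, 1: μ=6, E[X²]=42; 2: μ=1.17391, E[X²]=3.93006; 3: μ=0.960784, E[X²]=2.807.
E[X] = 0.25·6 + 0.36·1.17391 + 0.39·0.960784 = 2.29731.
E[X²] = 0.25·42 + 0.36·3.93006 + 0.39·2.807 = 13.0095.
Var(X) = E[X²] − (E[X])² = 13.0095 − 5.27765 = 7.7319.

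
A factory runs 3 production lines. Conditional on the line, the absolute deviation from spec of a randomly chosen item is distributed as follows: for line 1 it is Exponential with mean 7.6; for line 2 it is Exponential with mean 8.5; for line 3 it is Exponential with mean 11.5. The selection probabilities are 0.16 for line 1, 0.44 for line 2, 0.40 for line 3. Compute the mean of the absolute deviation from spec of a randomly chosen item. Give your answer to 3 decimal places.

9.556

Component means — 1: 7.6; 2: 8.5; 3: 11.5.
E[X] = 0.16·7.6 + 0.44·8.5 + 0.4·11.5 = 9.556.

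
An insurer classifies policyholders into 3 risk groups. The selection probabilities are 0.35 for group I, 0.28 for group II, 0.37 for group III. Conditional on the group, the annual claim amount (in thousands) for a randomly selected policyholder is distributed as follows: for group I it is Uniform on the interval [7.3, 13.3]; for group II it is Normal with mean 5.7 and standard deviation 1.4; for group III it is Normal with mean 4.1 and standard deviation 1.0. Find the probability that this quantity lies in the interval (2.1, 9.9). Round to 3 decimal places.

Conditional on each group, P(2.1 < X < 9.9): I: 0.433333; II: 0.993586; III: 0.97725.
By total probability, P(2.1 < X < 9.9) = 0.35·0.433333 + 0.28·0.993586 + 0.37·0.97725 = 0.791453.

0.791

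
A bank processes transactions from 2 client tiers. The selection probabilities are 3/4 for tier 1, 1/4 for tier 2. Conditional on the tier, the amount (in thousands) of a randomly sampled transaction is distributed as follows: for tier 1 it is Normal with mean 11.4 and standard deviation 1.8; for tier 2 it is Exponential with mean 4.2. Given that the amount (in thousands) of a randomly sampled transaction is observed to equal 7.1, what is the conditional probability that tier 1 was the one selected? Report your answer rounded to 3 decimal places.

0.466

Likelihoods f(7.1 | ·): 1: 0.0127769; 2: 0.0439123.
Posterior ∝ prior × likelihood. Numerator for 1: 0.75·0.0127769 = 0.00958264.
Normalizing constant: 0.75·0.0127769 + 0.25·0.0439123 = 0.0205607.
P(1 | observation) = 0.00958264 / 0.0205607 = 0.466065.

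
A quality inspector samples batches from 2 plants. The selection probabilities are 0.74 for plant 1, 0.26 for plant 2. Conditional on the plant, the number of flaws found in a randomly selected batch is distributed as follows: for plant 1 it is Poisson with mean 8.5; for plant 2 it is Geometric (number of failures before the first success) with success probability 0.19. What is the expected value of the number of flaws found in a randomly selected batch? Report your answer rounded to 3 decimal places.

Component means — 1: 8.5; 2: 4.26316.
E[X] = 0.74·8.5 + 0.26·4.26316 = 7.39842.

7.398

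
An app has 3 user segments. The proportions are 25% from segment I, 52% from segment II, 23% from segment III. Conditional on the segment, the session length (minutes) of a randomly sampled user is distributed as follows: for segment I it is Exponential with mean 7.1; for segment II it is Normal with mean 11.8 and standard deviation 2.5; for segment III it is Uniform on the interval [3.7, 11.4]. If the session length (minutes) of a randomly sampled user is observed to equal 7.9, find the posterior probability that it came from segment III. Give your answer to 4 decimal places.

Likelihoods f(7.9 | ·): I: 0.0462927; II: 0.0472629; III: 0.12987.
Posterior ∝ prior × likelihood. Numerator for III: 0.23·0.12987 = 0.0298701.
Normalizing constant: 0.25·0.0462927 + 0.52·0.0472629 + 0.23·0.12987 = 0.06602.
P(III | observation) = 0.0298701 / 0.06602 = 0.45244.

0.4524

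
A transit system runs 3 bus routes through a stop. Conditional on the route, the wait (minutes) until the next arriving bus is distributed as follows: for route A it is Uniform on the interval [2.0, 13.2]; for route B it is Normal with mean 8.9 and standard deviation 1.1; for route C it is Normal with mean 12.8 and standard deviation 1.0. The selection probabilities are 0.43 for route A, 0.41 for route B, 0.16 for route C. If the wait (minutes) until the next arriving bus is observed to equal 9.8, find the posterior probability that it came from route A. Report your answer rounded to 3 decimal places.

0.264

Likelihoods f(9.8 | ·): A: 0.0892857; B: 0.25951; C: 0.00443185.
Posterior ∝ prior × likelihood. Numerator for A: 0.43·0.0892857 = 0.0383929.
Normalizing constant: 0.43·0.0892857 + 0.41·0.25951 + 0.16·0.00443185 = 0.145501.
P(A | observation) = 0.0383929 / 0.145501 = 0.263866.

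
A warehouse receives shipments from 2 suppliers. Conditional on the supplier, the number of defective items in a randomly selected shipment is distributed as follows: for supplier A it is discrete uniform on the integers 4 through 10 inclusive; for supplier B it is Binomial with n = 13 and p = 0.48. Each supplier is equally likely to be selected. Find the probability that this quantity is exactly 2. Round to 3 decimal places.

0.007

Conditional on each supplier, P(X = 2): A: 0; B: 0.0135087.
By total probability, P(X = 2) = 0.5·0 + 0.5·0.0135087 = 0.00675435.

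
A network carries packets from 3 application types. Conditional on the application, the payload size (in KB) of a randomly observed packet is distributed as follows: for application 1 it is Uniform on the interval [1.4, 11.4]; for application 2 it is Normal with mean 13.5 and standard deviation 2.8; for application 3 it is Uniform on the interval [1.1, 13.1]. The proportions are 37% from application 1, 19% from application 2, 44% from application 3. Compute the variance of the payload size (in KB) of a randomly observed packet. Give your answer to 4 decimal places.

Per component, 1: μ=6.4, E[X²]=49.2933; 2: μ=13.5, E[X²]=190.09; 3: μ=7.1, E[X²]=62.41.
E[X] = 0.37·6.4 + 0.19·13.5 + 0.44·7.1 = 8.057.
E[X²] = 0.37·49.2933 + 0.19·190.09 + 0.44·62.41 = 81.816.
Var(X) = E[X²] − (E[X])² = 81.816 − 64.9152 = 16.9008.

16.9008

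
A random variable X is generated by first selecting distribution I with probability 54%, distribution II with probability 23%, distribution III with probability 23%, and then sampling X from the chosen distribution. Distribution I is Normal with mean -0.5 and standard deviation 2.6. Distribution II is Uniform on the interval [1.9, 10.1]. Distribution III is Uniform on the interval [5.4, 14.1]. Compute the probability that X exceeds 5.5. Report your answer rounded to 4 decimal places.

Conditional on each component, P(X > 5.5): I: 0.0105081; II: 0.560976; III: 0.988506.
By total probability, P(X > 5.5) = 0.54·0.0105081 + 0.23·0.560976 + 0.23·0.988506 = 0.362055.

0.3621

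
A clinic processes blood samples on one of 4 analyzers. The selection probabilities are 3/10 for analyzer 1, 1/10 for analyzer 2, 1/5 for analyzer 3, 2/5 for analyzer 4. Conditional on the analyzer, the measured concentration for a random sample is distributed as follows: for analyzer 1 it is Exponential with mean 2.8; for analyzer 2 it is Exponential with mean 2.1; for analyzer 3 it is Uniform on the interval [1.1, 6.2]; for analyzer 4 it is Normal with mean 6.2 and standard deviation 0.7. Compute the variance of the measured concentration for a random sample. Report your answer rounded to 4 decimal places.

Per component, 1: μ=2.8, E[X²]=15.68; 2: μ=2.1, E[X²]=8.82; 3: μ=3.65, E[X²]=15.49; 4: μ=6.2, E[X²]=38.93.
E[X] = 0.3·2.8 + 0.1·2.1 + 0.2·3.65 + 0.4·6.2 = 4.26.
E[X²] = 0.3·15.68 + 0.1·8.82 + 0.2·15.49 + 0.4·38.93 = 24.256.
Var(X) = E[X²] − (E[X])² = 24.256 − 18.1476 = 6.1084.

6.1084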